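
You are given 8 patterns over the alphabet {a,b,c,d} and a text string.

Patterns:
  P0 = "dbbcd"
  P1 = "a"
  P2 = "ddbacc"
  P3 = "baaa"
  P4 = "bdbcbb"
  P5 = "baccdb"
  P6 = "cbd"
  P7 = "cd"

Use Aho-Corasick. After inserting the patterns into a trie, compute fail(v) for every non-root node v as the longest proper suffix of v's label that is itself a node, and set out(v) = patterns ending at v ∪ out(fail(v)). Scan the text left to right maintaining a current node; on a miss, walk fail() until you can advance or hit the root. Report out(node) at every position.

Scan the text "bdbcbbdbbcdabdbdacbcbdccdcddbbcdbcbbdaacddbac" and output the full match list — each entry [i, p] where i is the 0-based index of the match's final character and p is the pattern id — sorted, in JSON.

Build:
Trie (insert patterns):
  0='ε' goto a→6 b→12 c→25 d→1
  1='d' goto b→2 d→7
  2='db' goto b→3
  3='dbb' goto c→4
  4='dbbc' goto d→5
  5='dbbcd' goto ·  ←P0
  6='a' goto ·  ←P1
  7='dd' goto b→8
  8='ddb' goto a→9
  9='ddba' goto c→10
  10='ddbac' goto c→11
  11='ddbacc' goto ·  ←P2
  12='b' goto a→13 d→16
  13='ba' goto a→14 c→21
  14='baa' goto a→15
  15='baaa' goto ·  ←P3
  16='bd' goto b→17
  17='bdb' goto c→18
  18='bdbc' goto b→19
  19='bdbcb' goto b→20
  20='bdbcbb' goto ·  ←P4
  21='bac' goto c→22
  22='bacc' goto d→23
  23='baccd' goto b→24
  24='baccdb' goto ·  ←P5
  25='c' goto b→26 d→28
  26='cb' goto d→27
  27='cbd' goto ·  ←P6
  28='cd' goto ·  ←P7

BFS fail/out derivation:
  n1('d'): parent n0 fail=0; on 'd' 0 → fail=0;  out ∅∪∅=∅
  n6('a'): parent n0 fail=0; on 'a' 0 → fail=0;  out {1}∪∅={1}
  n12('b'): parent n0 fail=0; on 'b' 0 → fail=0;  out ∅∪∅=∅
  n25('c'): parent n0 fail=0; on 'c' 0 → fail=0;  out ∅∪∅=∅
  n2('db'): parent n1 fail=0; on 'b' 0 → fail=12;  out ∅∪∅=∅
  n7('dd'): parent n1 fail=0; on 'd' 0 → fail=1;  out ∅∪∅=∅
  n13('ba'): parent n12 fail=0; on 'a' 0 → fail=6;  out ∅∪{1}={1}
  n16('bd'): parent n12 fail=0; on 'd' 0 → fail=1;  out ∅∪∅=∅
  n26('cb'): parent n25 fail=0; on 'b' 0 → fail=12;  out ∅∪∅=∅
  n28('cd'): parent n25 fail=0; on 'd' 0 → fail=1;  out {7}∪∅={7}
  n3('dbb'): parent n2 fail=12; on 'b' 12→0 → fail=12;  out ∅∪∅=∅
  n8('ddb'): parent n7 fail=1; on 'b' 1 → fail=2;  out ∅∪∅=∅
  n14('baa'): parent n13 fail=6; on 'a' 6→0 → fail=6;  out ∅∪{1}={1}
  n17('bdb'): parent n16 fail=1; on 'b' 1 → fail=2;  out ∅∪∅=∅
  n21('bac'): parent n13 fail=6; on 'c' 6→0 → fail=25;  out ∅∪∅=∅
  n27('cbd'): parent n26 fail=12; on 'd' 12 → fail=16;  out {6}∪∅={6}
  n4('dbbc'): parent n3 fail=12; on 'c' 12→0 → fail=25;  out ∅∪∅=∅
  n9('ddba'): parent n8 fail=2; on 'a' 2→12 → fail=13;  out ∅∪{1}={1}
  n15('baaa'): parent n14 fail=6; on 'a' 6→0 → fail=6;  out {3}∪{1}={1,3}
  n18('bdbc'): parent n17 fail=2; on 'c' 2→12→0 → fail=25;  out ∅∪∅=∅
  n22('bacc'): parent n21 fail=25; on 'c' 25→0 → fail=25;  out ∅∪∅=∅
  n5('dbbcd'): parent n4 fail=25; on 'd' 25 → fail=28;  out {0}∪{7}={0,7}
  n10('ddbac'): parent n9 fail=13; on 'c' 13 → fail=21;  out ∅∪∅=∅
  n19('bdbcb'): parent n18 fail=25; on 'b' 25 → fail=26;  out ∅∪∅=∅
  n23('baccd'): parent n22 fail=25; on 'd' 25 → fail=28;  out ∅∪{7}={7}
  n11('ddbacc'): parent n10 fail=21; on 'c' 21 → fail=22;  out {2}∪∅={2}
  n20('bdbcbb'): parent n19 fail=26; on 'b' 26→12→0 → fail=12;  out {4}∪∅={4}
  n24('baccdb'): parent n23 fail=28; on 'b' 28→1 → fail=2;  out {5}∪∅={5}

Run:
pos 0 'b': at 12
pos 1 'd': at 16
pos 2 'b': at 17
pos 3 'c': at 18
pos 4 'b': at 19
pos 5 'b': at 20  → match P4@[0:5]
pos 6 'd': at 16 (via fail)
pos 7 'b': at 17
pos 8 'b': at 3 (via fail)
pos 9 'c': at 4
pos 10 'd': at 5  → match P0@[6:10],P7@[9:10]
pos 11 'a': at 6 (via fail)  → match P1@[11:11]
pos 12 'b': at 12 (via fail)
pos 13 'd': at 16
pos 14 'b': at 17
pos 15 'd': at 16 (via fail)
pos 16 'a': at 6 (via fail)  → match P1@[16:16]
pos 17 'c': at 25 (via fail)
pos 18 'b': at 26
pos 19 'c': at 25 (via fail)
pos 20 'b': at 26
pos 21 'd': at 27  → match P6@[19:21]
pos 22 'c': at 25 (via fail)
pos 23 'c': at 25 (via fail)
pos 24 'd': at 28  → match P7@[23:24]
pos 25 'c': at 25 (via fail)
pos 26 'd': at 28  → match P7@[25:26]
pos 27 'd': at 7 (via fail)
pos 28 'b': at 8
pos 29 'b': at 3 (via fail)
pos 30 'c': at 4
pos 31 'd': at 5  → match P0@[27:31],P7@[30:31]
pos 32 'b': at 2 (via fail)
pos 33 'c': at 25 (via fail)
pos 34 'b': at 26
pos 35 'b': at 12 (via fail)
pos 36 'd': at 16
pos 37 'a': at 6 (via fail)  → match P1@[37:37]
pos 38 'a': at 6 (via fail)  → match P1@[38:38]
pos 39 'c': at 25 (via fail)
pos 40 'd': at 28  → match P7@[39:40]
pos 41 'd': at 7 (via fail)
pos 42 'b': at 8
pos 43 'a': at 9  → match P1@[43:43]
pos 44 'c': at 10

Matches: [[5,4],[10,0],[10,7],[11,1],[16,1],[21,6],[24,7],[26,7],[31,0],[31,7],[37,1],[38,1],[40,7],[43,1]]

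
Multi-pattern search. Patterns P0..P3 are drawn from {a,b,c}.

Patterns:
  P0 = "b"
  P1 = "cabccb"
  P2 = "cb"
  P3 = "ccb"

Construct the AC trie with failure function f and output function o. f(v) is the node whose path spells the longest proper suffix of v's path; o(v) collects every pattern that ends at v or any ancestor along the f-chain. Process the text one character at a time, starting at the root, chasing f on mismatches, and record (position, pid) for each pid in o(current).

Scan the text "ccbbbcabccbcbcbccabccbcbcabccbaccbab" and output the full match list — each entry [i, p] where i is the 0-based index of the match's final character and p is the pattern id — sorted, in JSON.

Build:
Trie nodes:
  0='ε' goto b→1 c→2
  1='b' goto ·  [P0 ends]
  2='c' goto a→3 b→8 c→9
  3='ca' goto b→4
  4='cab' goto c→5
  5='cabc' goto c→6
  6='cabcc' goto b→7
  7='cabccb' goto ·  [P1 ends]
  8='cb' goto ·  [P2 ends]
  9='cc' goto b→10
  10='ccb' goto ·  [P3 ends]

Failure links (BFS by depth):
  n1('b'): parent n0 fail=0; on 'b' 0 → fail=0;  out {0}∪∅={0}
  n2('c'): parent n0 fail=0; on 'c' 0 → fail=0;  out ∅∪∅=∅
  n3('ca'): parent n2 fail=0; on 'a' 0 → fail=0;  out ∅∪∅=∅
  n8('cb'): parent n2 fail=0; on 'b' 0 → fail=1;  out {2}∪{0}={0,2}
  n9('cc'): parent n2 fail=0; on 'c' 0 → fail=2;  out ∅∪∅=∅
  n4('cab'): parent n3 fail=0; on 'b' 0 → fail=1;  out ∅∪{0}={0}
  n10('ccb'): parent n9 fail=2; on 'b' 2 → fail=8;  out {3}∪{0,2}={0,2,3}
  n5('cabc'): parent n4 fail=1; on 'c' 1→0 → fail=2;  out ∅∪∅=∅
  n6('cabcc'): parent n5 fail=2; on 'c' 2 → fail=9;  out ∅∪∅=∅
  n7('cabccb'): parent n6 fail=9; on 'b' 9 → fail=10;  out {1}∪{0,2,3}={0,1,2,3}

Scan:
pos 0 'c': at 2
pos 1 'c': at 9
pos 2 'b': at 10  emit P0@[2:2],P2@[1:2],P3@[0:2]
pos 3 'b': at 1 ·f  emit P0@[3:3]
pos 4 'b': at 1 ·f  emit P0@[4:4]
pos 5 'c': at 2 ·f
pos 6 'a': at 3
pos 7 'b': at 4  emit P0@[7:7]
pos 8 'c': at 5
pos 9 'c': at 6
pos 10 'b': at 7  emit P0@[10:10],P1@[5:10],P2@[9:10],P3@[8:10]
pos 11 'c': at 2 ·f
pos 12 'b': at 8  emit P0@[12:12],P2@[11:12]
pos 13 'c': at 2 ·f
pos 14 'b': at 8  emit P0@[14:14],P2@[13:14]
pos 15 'c': at 2 ·f
pos 16 'c': at 9
pos 17 'a': at 3 ·f
pos 18 'b': at 4  emit P0@[18:18]
pos 19 'c': at 5
pos 20 'c': at 6
pos 21 'b': at 7  emit P0@[21:21],P1@[16:21],P2@[20:21],P3@[19:21]
pos 22 'c': at 2 ·f
pos 23 'b': at 8  emit P0@[23:23],P2@[22:23]
pos 24 'c': at 2 ·f
pos 25 'a': at 3
pos 26 'b': at 4  emit P0@[26:26]
pos 27 'c': at 5
pos 28 'c': at 6
pos 29 'b': at 7  emit P0@[29:29],P1@[24:29],P2@[28:29],P3@[27:29]
pos 30 'a': at 0 ·f
pos 31 'c': at 2
pos 32 'c': at 9
pos 33 'b': at 10  emit P0@[33:33],P2@[32:33],P3@[31:33]
pos 34 'a': at 0 ·f
pos 35 'b': at 1  emit P0@[35:35]

Matches: [[2,0],[2,2],[2,3],[3,0],[4,0],[7,0],[10,0],[10,1],[10,2],[10,3],[12,0],[12,2],[14,0],[14,2],[18,0],[21,0],[21,1],[21,2],[21,3],[23,0],[23,2],[26,0],[29,0],[29,1],[29,2],[29,3],[33,0],[33,2],[33,3],[35,0]]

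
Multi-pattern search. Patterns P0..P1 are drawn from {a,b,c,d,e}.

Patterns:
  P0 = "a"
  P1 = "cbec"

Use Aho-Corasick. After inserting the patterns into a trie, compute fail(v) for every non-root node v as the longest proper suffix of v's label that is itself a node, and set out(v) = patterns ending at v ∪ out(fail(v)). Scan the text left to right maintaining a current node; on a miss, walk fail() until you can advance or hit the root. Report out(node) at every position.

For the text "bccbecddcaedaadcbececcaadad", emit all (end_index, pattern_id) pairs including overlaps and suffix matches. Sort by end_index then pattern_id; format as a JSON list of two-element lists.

Build:
Trie nodes:
  n0 'ε': a→1 c→2
  n1 'a': ·  ←P0
  n2 'c': b→3
  n3 'cb': e→4
  n4 'cbe': c→5
  n5 'cbec': ·  ←P1

Failure links (BFS by depth):
  n1('a'): parent n0 fail=0; on 'a' 0 → fail=0;  out {0}∪∅={0}
  n2('c'): parent n0 fail=0; on 'c' 0 → fail=0;  out ∅∪∅=∅
  n3('cb'): parent n2 fail=0; on 'b' 0 → fail=0;  out ∅∪∅=∅
  n4('cbe'): parent n3 fail=0; on 'e' 0 → fail=0;  out ∅∪∅=∅
  n5('cbec'): parent n4 fail=0; on 'c' 0 → fail=2;  out {1}∪∅={1}

Scan:
i=0 'b': node 0→0
i=1 'c': node 0→2
i=2 'c': node 2→2 (via fail)
i=3 'b': node 2→3
i=4 'e': node 3→4
i=5 'c': node 4→5  ** P1@[2:5]
i=6 'd': node 5→0 (via fail)
i=7 'd': node 0→0
i=8 'c': node 0→2
i=9 'a': node 2→1 (via fail)  ** P0@[9:9]
i=10 'e': node 1→0 (via fail)
i=11 'd': node 0→0
i=12 'a': node 0→1  ** P0@[12:12]
i=13 'a': node 1→1 (via fail)  ** P0@[13:13]
i=14 'd': node 1→0 (via fail)
i=15 'c': node 0→2
i=16 'b': node 2→3
i=17 'e': node 3→4
i=18 'c': node 4→5  ** P1@[15:18]
i=19 'e': node 5→0 (via fail)
i=20 'c': node 0→2
i=21 'c': node 2→2 (via fail)
i=22 'a': node 2→1 (via fail)  ** P0@[22:22]
i=23 'a': node 1→1 (via fail)  ** P0@[23:23]
i=24 'd': node 1→0 (via fail)
i=25 'a': node 0→1  ** P0@[25:25]
i=26 'd': node 1→0 (via fail)

Matches: [[5,1],[9,0],[12,0],[13,0],[18,1],[22,0],[23,0],[25,0]]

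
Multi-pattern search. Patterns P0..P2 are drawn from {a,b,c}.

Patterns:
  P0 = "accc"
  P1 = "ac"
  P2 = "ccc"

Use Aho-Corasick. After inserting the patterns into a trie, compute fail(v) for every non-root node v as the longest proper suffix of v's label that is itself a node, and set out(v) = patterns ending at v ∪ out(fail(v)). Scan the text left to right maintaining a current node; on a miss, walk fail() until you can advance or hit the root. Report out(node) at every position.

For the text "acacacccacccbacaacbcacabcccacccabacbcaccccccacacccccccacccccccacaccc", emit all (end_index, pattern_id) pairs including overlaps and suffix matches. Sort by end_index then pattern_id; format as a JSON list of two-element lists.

Build:
Trie nodes:
  n0 'ε': a→1 c→5
  n1 'a': c→2
  n2 'ac': c→3  [P1 ends]
  n3 'acc': c→4
  n4 'accc': ·  [P0 ends]
  n5 'c': c→6
  n6 'cc': c→7
  n7 'ccc': ·  [P2 ends]

BFS fail/out derivation:
  n1('a'): parent n0 fail=0; on 'a' 0 → fail=0;  out ∅∪∅=∅
  n5('c'): parent n0 fail=0; on 'c' 0 → fail=0;  out ∅∪∅=∅
  n2('ac'): parent n1 fail=0; on 'c' 0 → fail=5;  out {1}∪∅={1}
  n6('cc'): parent n5 fail=0; on 'c' 0 → fail=5;  out ∅∪∅=∅
  n3('acc'): parent n2 fail=5; on 'c' 5 → fail=6;  out ∅∪∅=∅
  n7('ccc'): parent n6 fail=5; on 'c' 5 → fail=6;  out {2}∪∅={2}
  n4('accc'): parent n3 fail=6; on 'c' 6 → fail=7;  out {0}∪{2}={0,2}

Scan:
i=0 'a': node 0→1
i=1 'c': node 1→2  → match P1@[0:1]
i=2 'a': node 2→1 (fail-walked)
i=3 'c': node 1→2  → match P1@[2:3]
i=4 'a': node 2→1 (fail-walked)
i=5 'c': node 1→2  → match P1@[4:5]
i=6 'c': node 2→3
i=7 'c': node 3→4  → match P0@[4:7],P2@[5:7]
i=8 'a': node 4→1 (fail-walked)
i=9 'c': node 1→2  → match P1@[8:9]
i=10 'c': node 2→3
i=11 'c': node 3→4  → match P0@[8:11],P2@[9:11]
i=12 'b': node 4→0 (fail-walked)
i=13 'a': node 0→1
i=14 'c': node 1→2  → match P1@[13:14]
i=15 'a': node 2→1 (fail-walked)
i=16 'a': node 1→1 (fail-walked)
i=17 'c': node 1→2  → match P1@[16:17]
i=18 'b': node 2→0 (fail-walked)
i=19 'c': node 0→5
i=20 'a': node 5→1 (fail-walked)
i=21 'c': node 1→2  → match P1@[20:21]
i=22 'a': node 2→1 (fail-walked)
i=23 'b': node 1→0 (fail-walked)
i=24 'c': node 0→5
i=25 'c': node 5→6
i=26 'c': node 6→7  → match P2@[24:26]
i=27 'a': node 7→1 (fail-walked)
i=28 'c': node 1→2  → match P1@[27:28]
i=29 'c': node 2→3
i=30 'c': node 3→4  → match P0@[27:30],P2@[28:30]
i=31 'a': node 4→1 (fail-walked)
i=32 'b': node 1→0 (fail-walked)
i=33 'a': node 0→1
i=34 'c': node 1→2  → match P1@[33:34]
i=35 'b': node 2→0 (fail-walked)
i=36 'c': node 0→5
i=37 'a': node 5→1 (fail-walked)
i=38 'c': node 1→2  → match P1@[37:38]
i=39 'c': node 2→3
i=40 'c': node 3→4  → match P0@[37:40],P2@[38:40]
i=41 'c': node 4→7 (fail-walked)  → match P2@[39:41]
i=42 'c': node 7→7 (fail-walked)  → match P2@[40:42]
i=43 'c': node 7→7 (fail-walked)  → match P2@[41:43]
i=44 'a': node 7→1 (fail-walked)
i=45 'c': node 1→2  → match P1@[44:45]
i=46 'a': node 2→1 (fail-walked)
i=47 'c': node 1→2  → match P1@[46:47]
i=48 'c': node 2→3
i=49 'c': node 3→4  → match P0@[46:49],P2@[47:49]
i=50 'c': node 4→7 (fail-walked)  → match P2@[48:50]
i=51 'c': node 7→7 (fail-walked)  → match P2@[49:51]
i=52 'c': node 7→7 (fail-walked)  → match P2@[50:52]
i=53 'c': node 7→7 (fail-walked)  → match P2@[51:53]
i=54 'a': node 7→1 (fail-walked)
i=55 'c': node 1→2  → match P1@[54:55]
i=56 'c': node 2→3
i=57 'c': node 3→4  → match P0@[54:57],P2@[55:57]
i=58 'c': node 4→7 (fail-walked)  → match P2@[56:58]
i=59 'c': node 7→7 (fail-walked)  → match P2@[57:59]
i=60 'c': node 7→7 (fail-walked)  → match P2@[58:60]
i=61 'c': node 7→7 (fail-walked)  → match P2@[59:61]
i=62 'a': node 7→1 (fail-walked)
i=63 'c': node 1→2  → match P1@[62:63]
i=64 'a': node 2→1 (fail-walked)
i=65 'c': node 1→2  → match P1@[64:65]
i=66 'c': node 2→3
i=67 'c': node 3→4  → match P0@[64:67],P2@[65:67]

Result: [[1,1],[3,1],[5,1],[7,0],[7,2],[9,1],[11,0],[11,2],[14,1],[17,1],[21,1],[26,2],[28,1],[30,0],[30,2],[34,1],[38,1],[40,0],[40,2],[41,2],[42,2],[43,2],[45,1],[47,1],[49,0],[49,2],[50,2],[51,2],[52,2],[53,2],[55,1],[57,0],[57,2],[58,2],[59,2],[60,2],[61,2],[63,1],[65,1],[67,0],[67,2]]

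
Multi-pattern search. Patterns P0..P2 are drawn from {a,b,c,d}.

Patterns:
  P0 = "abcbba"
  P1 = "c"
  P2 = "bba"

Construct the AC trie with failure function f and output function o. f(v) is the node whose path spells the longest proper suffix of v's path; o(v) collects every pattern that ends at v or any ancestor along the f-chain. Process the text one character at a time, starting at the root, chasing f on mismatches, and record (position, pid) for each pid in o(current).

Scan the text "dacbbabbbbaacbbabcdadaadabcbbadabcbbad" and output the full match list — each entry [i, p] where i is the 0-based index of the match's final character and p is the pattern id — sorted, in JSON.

Construct AC machine:
Trie (insert patterns):
  n0 'ε': a→1 b→8 c→7
  n1 'a': b→2
  n2 'ab': c→3
  n3 'abc': b→4
  n4 'abcb': b→5
  n5 'abcbb': a→6
  n6 'abcbba': ·  ←P0
  n7 'c': ·  ←P1
  n8 'b': b→9
  n9 'bb': a→10
  n10 'bba': ·  ←P2

BFS fail/out derivation:
  fail(1) 'a': from fail(0)=0 chase 'a': 0 ⇒ 0;  out=∅∪out(0)=∅
  fail(7) 'c': from fail(0)=0 chase 'c': 0 ⇒ 0;  out={1}∪out(0)={1}
  fail(8) 'b': from fail(0)=0 chase 'b': 0 ⇒ 0;  out=∅∪out(0)=∅
  fail(2) 'ab': from fail(1)=0 chase 'b': 0 ⇒ 8;  out=∅∪out(8)=∅
  fail(9) 'bb': from fail(8)=0 chase 'b': 0 ⇒ 8;  out=∅∪out(8)=∅
  fail(3) 'abc': from fail(2)=8 chase 'c': 8→0 ⇒ 7;  out=∅∪out(7)={1}
  fail(10) 'bba': from fail(9)=8 chase 'a': 8→0 ⇒ 1;  out={2}∪out(1)={2}
  fail(4) 'abcb': from fail(3)=7 chase 'b': 7→0 ⇒ 8;  out=∅∪out(8)=∅
  fail(5) 'abcbb': from fail(4)=8 chase 'b': 8 ⇒ 9;  out=∅∪out(9)=∅
  fail(6) 'abcbba': from fail(5)=9 chase 'a': 9 ⇒ 10;  out={0}∪out(10)={0,2}

Run:
[0] read 'd'  n0⇒n0
[1] read 'a'  n0⇒n1
[2] read 'c'  n1⇒n7 (via fail)  ** P1@[2:2]
[3] read 'b'  n7⇒n8 (via fail)
[4] read 'b'  n8⇒n9
[5] read 'a'  n9⇒n10  ** P2@[3:5]
[6] read 'b'  n10⇒n2 (via fail)
[7] read 'b'  n2⇒n9 (via fail)
[8] read 'b'  n9⇒n9 (via fail)
[9] read 'b'  n9⇒n9 (via fail)
[10] read 'a'  n9⇒n10  ** P2@[8:10]
[11] read 'a'  n10⇒n1 (via fail)
[12] read 'c'  n1⇒n7 (via fail)  ** P1@[12:12]
[13] read 'b'  n7⇒n8 (via fail)
[14] read 'b'  n8⇒n9
[15] read 'a'  n9⇒n10  ** P2@[13:15]
[16] read 'b'  n10⇒n2 (via fail)
[17] read 'c'  n2⇒n3  ** P1@[17:17]
[18] read 'd'  n3⇒n0 (via fail)
[19] read 'a'  n0⇒n1
[20] read 'd'  n1⇒n0 (via fail)
[21] read 'a'  n0⇒n1
[22] read 'a'  n1⇒n1 (via fail)
[23] read 'd'  n1⇒n0 (via fail)
[24] read 'a'  n0⇒n1
[25] read 'b'  n1⇒n2
[26] read 'c'  n2⇒n3  ** P1@[26:26]
[27] read 'b'  n3⇒n4
[28] read 'b'  n4⇒n5
[29] read 'a'  n5⇒n6  ** P0@[24:29],P2@[27:29]
[30] read 'd'  n6⇒n0 (via fail)
[31] read 'a'  n0⇒n1
[32] read 'b'  n1⇒n2
[33] read 'c'  n2⇒n3  ** P1@[33:33]
[34] read 'b'  n3⇒n4
[35] read 'b'  n4⇒n5
[36] read 'a'  n5⇒n6  ** P0@[31:36],P2@[34:36]
[37] read 'd'  n6⇒n0 (via fail)

All matches (sorted): [[2,1],[5,2],[10,2],[12,1],[15,2],[17,1],[26,1],[29,0],[29,2],[33,1],[36,0],[36,2]]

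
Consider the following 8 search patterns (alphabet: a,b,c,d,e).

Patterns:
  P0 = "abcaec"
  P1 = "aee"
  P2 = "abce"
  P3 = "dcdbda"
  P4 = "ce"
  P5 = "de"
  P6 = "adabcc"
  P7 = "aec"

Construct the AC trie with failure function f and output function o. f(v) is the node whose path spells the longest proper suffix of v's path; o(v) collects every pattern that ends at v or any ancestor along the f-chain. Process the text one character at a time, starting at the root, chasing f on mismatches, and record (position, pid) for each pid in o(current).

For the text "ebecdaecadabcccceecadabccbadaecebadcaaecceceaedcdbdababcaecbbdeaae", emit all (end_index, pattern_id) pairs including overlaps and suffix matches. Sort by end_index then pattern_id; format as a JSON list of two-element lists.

Build automaton:
Trie nodes:
  0='ε' goto a→1 c→16 d→10
  1='a' goto b→2 d→19 e→7
  2='ab' goto c→3
  3='abc' goto a→4 e→9
  4='abca' goto e→5
  5='abcae' goto c→6
  6='abcaec' goto ·  [P0 ends]
  7='ae' goto c→24 e→8
  8='aee' goto ·  [P1 ends]
  9='abce' goto ·  [P2 ends]
  10='d' goto c→11 e→18
  11='dc' goto d→12
  12='dcd' goto b→13
  13='dcdb' goto d→14
  14='dcdbd' goto a→15
  15='dcdbda' goto ·  [P3 ends]
  16='c' goto e→17
  17='ce' goto ·  [P4 ends]
  18='de' goto ·  [P5 ends]
  19='ad' goto a→20
  20='ada' goto b→21
  21='adab' goto c→22
  22='adabc' goto c→23
  23='adabcc' goto ·  [P6 ends]
  24='aec' goto ·  [P7 ends]

BFS fail/out derivation:
  n1('a'): parent n0 fail=0; on 'a' 0 → fail=0;  out ∅∪∅=∅
  n10('d'): parent n0 fail=0; on 'd' 0 → fail=0;  out ∅∪∅=∅
  n16('c'): parent n0 fail=0; on 'c' 0 → fail=0;  out ∅∪∅=∅
  n2('ab'): parent n1 fail=0; on 'b' 0 → fail=0;  out ∅∪∅=∅
  n7('ae'): parent n1 fail=0; on 'e' 0 → fail=0;  out ∅∪∅=∅
  n11('dc'): parent n10 fail=0; on 'c' 0 → fail=16;  out ∅∪∅=∅
  n17('ce'): parent n16 fail=0; on 'e' 0 → fail=0;  out {4}∪∅={4}
  n18('de'): parent n10 fail=0; on 'e' 0 → fail=0;  out {5}∪∅={5}
  n19('ad'): parent n1 fail=0; on 'd' 0 → fail=10;  out ∅∪∅=∅
  n3('abc'): parent n2 fail=0; on 'c' 0 → fail=16;  out ∅∪∅=∅
  n8('aee'): parent n7 fail=0; on 'e' 0 → fail=0;  out {1}∪∅={1}
  n12('dcd'): parent n11 fail=16; on 'd' 16→0 → fail=10;  out ∅∪∅=∅
  n20('ada'): parent n19 fail=10; on 'a' 10→0 → fail=1;  out ∅∪∅=∅
  n24('aec'): parent n7 fail=0; on 'c' 0 → fail=16;  out {7}∪∅={7}
  n4('abca'): parent n3 fail=16; on 'a' 16→0 → fail=1;  out ∅∪∅=∅
  n9('abce'): parent n3 fail=16; on 'e' 16 → fail=17;  out {2}∪{4}={2,4}
  n13('dcdb'): parent n12 fail=10; on 'b' 10→0 → fail=0;  out ∅∪∅=∅
  n21('adab'): parent n20 fail=1; on 'b' 1 → fail=2;  out ∅∪∅=∅
  n5('abcae'): parent n4 fail=1; on 'e' 1 → fail=7;  out ∅∪∅=∅
  n14('dcdbd'): parent n13 fail=0; on 'd' 0 → fail=10;  out ∅∪∅=∅
  n22('adabc'): parent n21 fail=2; on 'c' 2 → fail=3;  out ∅∪∅=∅
  n6('abcaec'): parent n5 fail=7; on 'c' 7 → fail=24;  out {0}∪{7}={0,7}
  n15('dcdbda'): parent n14 fail=10; on 'a' 10→0 → fail=1;  out {3}∪∅={3}
  n23('adabcc'): parent n22 fail=3; on 'c' 3→16→0 → fail=16;  out {6}∪∅={6}

Text stream:
pos 0 'e': at 0
pos 1 'b': at 0
pos 2 'e': at 0
pos 3 'c': at 16
pos 4 'd': at 10 ·f
pos 5 'a': at 1 ·f
pos 6 'e': at 7
pos 7 'c': at 24  ** P7@[5:7]
pos 8 'a': at 1 ·f
pos 9 'd': at 19
pos 10 'a': at 20
pos 11 'b': at 21
pos 12 'c': at 22
pos 13 'c': at 23  ** P6@[8:13]
pos 14 'c': at 16 ·f
pos 15 'c': at 16 ·f
pos 16 'e': at 17  ** P4@[15:16]
pos 17 'e': at 0 ·f
pos 18 'c': at 16
pos 19 'a': at 1 ·f
pos 20 'd': at 19
pos 21 'a': at 20
pos 22 'b': at 21
pos 23 'c': at 22
pos 24 'c': at 23  ** P6@[19:24]
pos 25 'b': at 0 ·f
pos 26 'a': at 1
pos 27 'd': at 19
pos 28 'a': at 20
pos 29 'e': at 7 ·f
pos 30 'c': at 24  ** P7@[28:30]
pos 31 'e': at 17 ·f  ** P4@[30:31]
pos 32 'b': at 0 ·f
pos 33 'a': at 1
pos 34 'd': at 19
pos 35 'c': at 11 ·f
pos 36 'a': at 1 ·f
pos 37 'a': at 1 ·f
pos 38 'e': at 7
pos 39 'c': at 24  ** P7@[37:39]
pos 40 'c': at 16 ·f
pos 41 'e': at 17  ** P4@[40:41]
pos 42 'c': at 16 ·f
pos 43 'e': at 17  ** P4@[42:43]
pos 44 'a': at 1 ·f
pos 45 'e': at 7
pos 46 'd': at 10 ·f
pos 47 'c': at 11
pos 48 'd': at 12
pos 49 'b': at 13
pos 50 'd': at 14
pos 51 'a': at 15  ** P3@[46:51]
pos 52 'b': at 2 ·f
pos 53 'a': at 1 ·f
pos 54 'b': at 2
pos 55 'c': at 3
pos 56 'a': at 4
pos 57 'e': at 5
pos 58 'c': at 6  ** P0@[53:58],P7@[56:58]
pos 59 'b': at 0 ·f
pos 60 'b': at 0
pos 61 'd': at 10
pos 62 'e': at 18  ** P5@[61:62]
pos 63 'a': at 1 ·f
pos 64 'a': at 1 ·f
pos 65 'e': at 7

Matches: [[7,7],[13,6],[16,4],[24,6],[30,7],[31,4],[39,7],[41,4],[43,4],[51,3],[58,0],[58,7],[62,5]]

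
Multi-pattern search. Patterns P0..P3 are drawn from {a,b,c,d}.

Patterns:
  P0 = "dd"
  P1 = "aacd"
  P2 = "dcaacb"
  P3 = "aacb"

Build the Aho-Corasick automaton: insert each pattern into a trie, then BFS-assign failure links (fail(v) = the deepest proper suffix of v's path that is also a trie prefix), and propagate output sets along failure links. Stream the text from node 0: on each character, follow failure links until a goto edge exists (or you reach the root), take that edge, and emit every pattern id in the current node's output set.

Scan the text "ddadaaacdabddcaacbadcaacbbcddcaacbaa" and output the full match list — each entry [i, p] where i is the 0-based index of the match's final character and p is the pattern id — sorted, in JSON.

Build:
Trie nodes:
  n0 'ε': a→3 d→1
  n1 'd': c→7 d→2
  n2 'dd': ·  ←P0
  n3 'a': a→4
  n4 'aa': c→5
  n5 'aac': b→12 d→6
  n6 'aacd': ·  ←P1
  n7 'dc': a→8
  n8 'dca': a→9
  n9 'dcaa': c→10
  n10 'dcaac': b→11
  n11 'dcaacb': ·  ←P2
  n12 'aacb': ·  ←P3

Failure links (BFS by depth):
  fail(1) 'd': from fail(0)=0 chase 'd': 0 ⇒ 0;  out=∅∪out(0)=∅
  fail(3) 'a': from fail(0)=0 chase 'a': 0 ⇒ 0;  out=∅∪out(0)=∅
  fail(2) 'dd': from fail(1)=0 chase 'd': 0 ⇒ 1;  out={0}∪out(1)={0}
  fail(4) 'aa': from fail(3)=0 chase 'a': 0 ⇒ 3;  out=∅∪out(3)=∅
  fail(7) 'dc': from fail(1)=0 chase 'c': 0 ⇒ 0;  out=∅∪out(0)=∅
  fail(5) 'aac': from fail(4)=3 chase 'c': 3→0 ⇒ 0;  out=∅∪out(0)=∅
  fail(8) 'dca': from fail(7)=0 chase 'a': 0 ⇒ 3;  out=∅∪out(3)=∅
  fail(6) 'aacd': from fail(5)=0 chase 'd': 0 ⇒ 1;  out={1}∪out(1)={1}
  fail(9) 'dcaa': from fail(8)=3 chase 'a': 3 ⇒ 4;  out=∅∪out(4)=∅
  fail(12) 'aacb': from fail(5)=0 chase 'b': 0 ⇒ 0;  out={3}∪out(0)={3}
  fail(10) 'dcaac': from fail(9)=4 chase 'c': 4 ⇒ 5;  out=∅∪out(5)=∅
  fail(11) 'dcaacb': from fail(10)=5 chase 'b': 5 ⇒ 12;  out={2}∪out(12)={2,3}

Text stream:
[0] read 'd'  n0⇒n1
[1] read 'd'  n1⇒n2  emit P0@[0:1]
[2] read 'a'  n2⇒n3 ·f
[3] read 'd'  n3⇒n1 ·f
[4] read 'a'  n1⇒n3 ·f
[5] read 'a'  n3⇒n4
[6] read 'a'  n4⇒n4 ·f
[7] read 'c'  n4⇒n5
[8] read 'd'  n5⇒n6  emit P1@[5:8]
[9] read 'a'  n6⇒n3 ·f
[10] read 'b'  n3⇒n0 ·f
[11] read 'd'  n0⇒n1
[12] read 'd'  n1⇒n2  emit P0@[11:12]
[13] read 'c'  n2⇒n7 ·f
[14] read 'a'  n7⇒n8
[15] read 'a'  n8⇒n9
[16] read 'c'  n9⇒n10
[17] read 'b'  n10⇒n11  emit P2@[12:17],P3@[14:17]
[18] read 'a'  n11⇒n3 ·f
[19] read 'd'  n3⇒n1 ·f
[20] read 'c'  n1⇒n7
[21] read 'a'  n7⇒n8
[22] read 'a'  n8⇒n9
[23] read 'c'  n9⇒n10
[24] read 'b'  n10⇒n11  emit P2@[19:24],P3@[21:24]
[25] read 'b'  n11⇒n0 ·f
[26] read 'c'  n0⇒n0
[27] read 'd'  n0⇒n1
[28] read 'd'  n1⇒n2  emit P0@[27:28]
[29] read 'c'  n2⇒n7 ·f
[30] read 'a'  n7⇒n8
[31] read 'a'  n8⇒n9
[32] read 'c'  n9⇒n10
[33] read 'b'  n10⇒n11  emit P2@[28:33],P3@[30:33]
[34] read 'a'  n11⇒n3 ·f
[35] read 'a'  n3⇒n4

Result: [[1,0],[8,1],[12,0],[17,2],[17,3],[24,2],[24,3],[28,0],[33,2],[33,3]]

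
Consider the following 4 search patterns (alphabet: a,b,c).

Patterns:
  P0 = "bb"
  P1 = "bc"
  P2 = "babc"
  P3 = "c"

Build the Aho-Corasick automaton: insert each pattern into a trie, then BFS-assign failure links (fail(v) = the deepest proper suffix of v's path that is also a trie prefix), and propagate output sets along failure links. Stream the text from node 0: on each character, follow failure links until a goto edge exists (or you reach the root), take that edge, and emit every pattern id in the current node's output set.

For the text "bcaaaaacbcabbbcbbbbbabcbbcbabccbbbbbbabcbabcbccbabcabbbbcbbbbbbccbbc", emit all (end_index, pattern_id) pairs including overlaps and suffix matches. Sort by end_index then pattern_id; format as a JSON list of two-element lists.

Build:
Trie nodes:
  n0 'ε': b→1 c→7
  n1 'b': a→4 b→2 c→3
  n2 'bb': ·  ←P0
  n3 'bc': ·  ←P1
  n4 'ba': b→5
  n5 'bab': c→6
  n6 'babc': ·  ←P2
  n7 'c': ·  ←P3

Failure links (BFS by depth):
  n1('b'): parent n0 fail=0; on 'b' 0 → fail=0;  out ∅∪∅=∅
  n7('c'): parent n0 fail=0; on 'c' 0 → fail=0;  out {3}∪∅={3}
  n2('bb'): parent n1 fail=0; on 'b' 0 → fail=1;  out {0}∪∅={0}
  n3('bc'): parent n1 fail=0; on 'c' 0 → fail=7;  out {1}∪{3}={1,3}
  n4('ba'): parent n1 fail=0; on 'a' 0 → fail=0;  out ∅∪∅=∅
  n5('bab'): parent n4 fail=0; on 'b' 0 → fail=1;  out ∅∪∅=∅
  n6('babc'): parent n5 fail=1; on 'c' 1 → fail=3;  out {2}∪{1,3}={1,2,3}

Scan:
pos 0 'b': at 1
pos 1 'c': at 3  → match P1@[0:1],P3@[1:1]
pos 2 'a': at 0 ·f
pos 3 'a': at 0
pos 4 'a': at 0
pos 5 'a': at 0
pos 6 'a': at 0
pos 7 'c': at 7  → match P3@[7:7]
pos 8 'b': at 1 ·f
pos 9 'c': at 3  → match P1@[8:9],P3@[9:9]
pos 10 'a': at 0 ·f
pos 11 'b': at 1
pos 12 'b': at 2  → match P0@[11:12]
pos 13 'b': at 2 ·f  → match P0@[12:13]
pos 14 'c': at 3 ·f  → match P1@[13:14],P3@[14:14]
pos 15 'b': at 1 ·f
pos 16 'b': at 2  → match P0@[15:16]
pos 17 'b': at 2 ·f  → match P0@[16:17]
pos 18 'b': at 2 ·f  → match P0@[17:18]
pos 19 'b': at 2 ·f  → match P0@[18:19]
pos 20 'a': at 4 ·f
pos 21 'b': at 5
pos 22 'c': at 6  → match P1@[21:22],P2@[19:22],P3@[22:22]
pos 23 'b': at 1 ·f
pos 24 'b': at 2  → match P0@[23:24]
pos 25 'c': at 3 ·f  → match P1@[24:25],P3@[25:25]
pos 26 'b': at 1 ·f
pos 27 'a': at 4
pos 28 'b': at 5
pos 29 'c': at 6  → match P1@[28:29],P2@[26:29],P3@[29:29]
pos 30 'c': at 7 ·f  → match P3@[30:30]
pos 31 'b': at 1 ·f
pos 32 'b': at 2  → match P0@[31:32]
pos 33 'b': at 2 ·f  → match P0@[32:33]
pos 34 'b': at 2 ·f  → match P0@[33:34]
pos 35 'b': at 2 ·f  → match P0@[34:35]
pos 36 'b': at 2 ·f  → match P0@[35:36]
pos 37 'a': at 4 ·f
pos 38 'b': at 5
pos 39 'c': at 6  → match P1@[38:39],P2@[36:39],P3@[39:39]
pos 40 'b': at 1 ·f
pos 41 'a': at 4
pos 42 'b': at 5
pos 43 'c': at 6  → match P1@[42:43],P2@[40:43],P3@[43:43]
pos 44 'b': at 1 ·f
pos 45 'c': at 3  → match P1@[44:45],P3@[45:45]
pos 46 'c': at 7 ·f  → match P3@[46:46]
pos 47 'b': at 1 ·f
pos 48 'a': at 4
pos 49 'b': at 5
pos 50 'c': at 6  → match P1@[49:50],P2@[47:50],P3@[50:50]
pos 51 'a': at 0 ·f
pos 52 'b': at 1
pos 53 'b': at 2  → match P0@[52:53]
pos 54 'b': at 2 ·f  → match P0@[53:54]
pos 55 'b': at 2 ·f  → match P0@[54:55]
pos 56 'c': at 3 ·f  → match P1@[55:56],P3@[56:56]
pos 57 'b': at 1 ·f
pos 58 'b': at 2  → match P0@[57:58]
pos 59 'b': at 2 ·f  → match P0@[58:59]
pos 60 'b': at 2 ·f  → match P0@[59:60]
pos 61 'b': at 2 ·f  → match P0@[60:61]
pos 62 'b': at 2 ·f  → match P0@[61:62]
pos 63 'c': at 3 ·f  → match P1@[62:63],P3@[63:63]
pos 64 'c': at 7 ·f  → match P3@[64:64]
pos 65 'b': at 1 ·f
pos 66 'b': at 2  → match P0@[65:66]
pos 67 'c': at 3 ·f  → match P1@[66:67],P3@[67:67]

Result: [[1,1],[1,3],[7,3],[9,1],[9,3],[12,0],[13,0],[14,1],[14,3],[16,0],[17,0],[18,0],[19,0],[22,1],[22,2],[22,3],[24,0],[25,1],[25,3],[29,1],[29,2],[29,3],[30,3],[32,0],[33,0],[34,0],[35,0],[36,0],[39,1],[39,2],[39,3],[43,1],[43,2],[43,3],[45,1],[45,3],[46,3],[50,1],[50,2],[50,3],[53,0],[54,0],[55,0],[56,1],[56,3],[58,0],[59,0],[60,0],[61,0],[62,0],[63,1],[63,3],[64,3],[66,0],[67,1],[67,3]]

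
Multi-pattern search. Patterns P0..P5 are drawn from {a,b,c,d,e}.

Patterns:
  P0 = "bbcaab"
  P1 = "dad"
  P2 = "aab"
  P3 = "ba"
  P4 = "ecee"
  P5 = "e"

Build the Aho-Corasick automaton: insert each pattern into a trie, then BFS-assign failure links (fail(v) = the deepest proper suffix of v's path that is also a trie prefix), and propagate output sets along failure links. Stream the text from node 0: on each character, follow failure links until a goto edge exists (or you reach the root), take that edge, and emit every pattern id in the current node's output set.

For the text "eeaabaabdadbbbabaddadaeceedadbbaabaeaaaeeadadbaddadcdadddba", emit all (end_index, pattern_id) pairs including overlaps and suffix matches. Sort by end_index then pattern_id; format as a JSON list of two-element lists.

Build automaton:
Trie (insert patterns):
  0='ε' goto a→10 b→1 d→7 e→14
  1='b' goto a→13 b→2
  2='bb' goto c→3
  3='bbc' goto a→4
  4='bbca' goto a→5
  5='bbcaa' goto b→6
  6='bbcaab' goto ·  ←P0
  7='d' goto a→8
  8='da' goto d→9
  9='dad' goto ·  ←P1
  10='a' goto a→11
  11='aa' goto b→12
  12='aab' goto ·  ←P2
  13='ba' goto ·  ←P3
  14='e' goto c→15  ←P5
  15='ec' goto e→16
  16='ece' goto e→17
  17='ecee' goto ·  ←P4

Failure links (BFS by depth):
  fail(1) 'b': from fail(0)=0 chase 'b': 0 ⇒ 0;  out=∅∪out(0)=∅
  fail(7) 'd': from fail(0)=0 chase 'd': 0 ⇒ 0;  out=∅∪out(0)=∅
  fail(10) 'a': from fail(0)=0 chase 'a': 0 ⇒ 0;  out=∅∪out(0)=∅
  fail(14) 'e': from fail(0)=0 chase 'e': 0 ⇒ 0;  out={5}∪out(0)={5}
  fail(2) 'bb': from fail(1)=0 chase 'b': 0 ⇒ 1;  out=∅∪out(1)=∅
  fail(8) 'da': from fail(7)=0 chase 'a': 0 ⇒ 10;  out=∅∪out(10)=∅
  fail(11) 'aa': from fail(10)=0 chase 'a': 0 ⇒ 10;  out=∅∪out(10)=∅
  fail(13) 'ba': from fail(1)=0 chase 'a': 0 ⇒ 10;  out={3}∪out(10)={3}
  fail(15) 'ec': from fail(14)=0 chase 'c': 0 ⇒ 0;  out=∅∪out(0)=∅
  fail(3) 'bbc': from fail(2)=1 chase 'c': 1→0 ⇒ 0;  out=∅∪out(0)=∅
  fail(9) 'dad': from fail(8)=10 chase 'd': 10→0 ⇒ 7;  out={1}∪out(7)={1}
  fail(12) 'aab': from fail(11)=10 chase 'b': 10→0 ⇒ 1;  out={2}∪out(1)={2}
  fail(16) 'ece': from fail(15)=0 chase 'e': 0 ⇒ 14;  out=∅∪out(14)={5}
  fail(4) 'bbca': from fail(3)=0 chase 'a': 0 ⇒ 10;  out=∅∪out(10)=∅
  fail(17) 'ecee': from fail(16)=14 chase 'e': 14→0 ⇒ 14;  out={4}∪out(14)={4,5}
  fail(5) 'bbcaa': from fail(4)=10 chase 'a': 10 ⇒ 11;  out=∅∪out(11)=∅
  fail(6) 'bbcaab': from fail(5)=11 chase 'b': 11 ⇒ 12;  out={0}∪out(12)={0,2}

Scan:
[0] read 'e'  n0⇒n14  emit P5@[0:0]
[1] read 'e'  n14⇒n14 (fail-walked)  emit P5@[1:1]
[2] read 'a'  n14⇒n10 (fail-walked)
[3] read 'a'  n10⇒n11
[4] read 'b'  n11⇒n12  emit P2@[2:4]
[5] read 'a'  n12⇒n13 (fail-walked)  emit P3@[4:5]
[6] read 'a'  n13⇒n11 (fail-walked)
[7] read 'b'  n11⇒n12  emit P2@[5:7]
[8] read 'd'  n12⇒n7 (fail-walked)
[9] read 'a'  n7⇒n8
[10] read 'd'  n8⇒n9  emit P1@[8:10]
[11] read 'b'  n9⇒n1 (fail-walked)
[12] read 'b'  n1⇒n2
[13] read 'b'  n2⇒n2 (fail-walked)
[14] read 'a'  n2⇒n13 (fail-walked)  emit P3@[13:14]
[15] read 'b'  n13⇒n1 (fail-walked)
[16] read 'a'  n1⇒n13  emit P3@[15:16]
[17] read 'd'  n13⇒n7 (fail-walked)
[18] read 'd'  n7⇒n7 (fail-walked)
[19] read 'a'  n7⇒n8
[20] read 'd'  n8⇒n9  emit P1@[18:20]
[21] read 'a'  n9⇒n8 (fail-walked)
[22] read 'e'  n8⇒n14 (fail-walked)  emit P5@[22:22]
[23] read 'c'  n14⇒n15
[24] read 'e'  n15⇒n16  emit P5@[24:24]
[25] read 'e'  n16⇒n17  emit P4@[22:25],P5@[25:25]
[26] read 'd'  n17⇒n7 (fail-walked)
[27] read 'a'  n7⇒n8
[28] read 'd'  n8⇒n9  emit P1@[26:28]
[29] read 'b'  n9⇒n1 (fail-walked)
[30] read 'b'  n1⇒n2
[31] read 'a'  n2⇒n13 (fail-walked)  emit P3@[30:31]
[32] read 'a'  n13⇒n11 (fail-walked)
[33] read 'b'  n11⇒n12  emit P2@[31:33]
[34] read 'a'  n12⇒n13 (fail-walked)  emit P3@[33:34]
[35] read 'e'  n13⇒n14 (fail-walked)  emit P5@[35:35]
[36] read 'a'  n14⇒n10 (fail-walked)
[37] read 'a'  n10⇒n11
[38] read 'a'  n11⇒n11 (fail-walked)
[39] read 'e'  n11⇒n14 (fail-walked)  emit P5@[39:39]
[40] read 'e'  n14⇒n14 (fail-walked)  emit P5@[40:40]
[41] read 'a'  n14⇒n10 (fail-walked)
[42] read 'd'  n10⇒n7 (fail-walked)
[43] read 'a'  n7⇒n8
[44] read 'd'  n8⇒n9  emit P1@[42:44]
[45] read 'b'  n9⇒n1 (fail-walked)
[46] read 'a'  n1⇒n13  emit P3@[45:46]
[47] read 'd'  n13⇒n7 (fail-walked)
[48] read 'd'  n7⇒n7 (fail-walked)
[49] read 'a'  n7⇒n8
[50] read 'd'  n8⇒n9  emit P1@[48:50]
[51] read 'c'  n9⇒n0 (fail-walked)
[52] read 'd'  n0⇒n7
[53] read 'a'  n7⇒n8
[54] read 'd'  n8⇒n9  emit P1@[52:54]
[55] read 'd'  n9⇒n7 (fail-walked)
[56] read 'd'  n7⇒n7 (fail-walked)
[57] read 'b'  n7⇒n1 (fail-walked)
[58] read 'a'  n1⇒n13  emit P3@[57:58]

Result: [[0,5],[1,5],[4,2],[5,3],[7,2],[10,1],[14,3],[16,3],[20,1],[22,5],[24,5],[25,4],[25,5],[28,1],[31,3],[33,2],[34,3],[35,5],[39,5],[40,5],[44,1],[46,3],[50,1],[54,1],[58,3]]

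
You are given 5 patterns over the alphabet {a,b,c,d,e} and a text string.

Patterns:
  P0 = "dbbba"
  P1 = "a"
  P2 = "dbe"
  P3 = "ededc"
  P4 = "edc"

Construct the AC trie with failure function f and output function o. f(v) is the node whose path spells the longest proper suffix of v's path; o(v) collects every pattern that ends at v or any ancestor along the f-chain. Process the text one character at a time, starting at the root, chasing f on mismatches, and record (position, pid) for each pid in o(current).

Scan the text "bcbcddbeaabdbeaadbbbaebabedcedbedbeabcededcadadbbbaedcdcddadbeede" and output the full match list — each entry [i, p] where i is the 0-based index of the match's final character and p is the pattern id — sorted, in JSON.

Construct AC machine:
Trie (insert patterns):
  0='ε' goto a→6 d→1 e→8
  1='d' goto b→2
  2='db' goto b→3 e→7
  3='dbb' goto b→4
  4='dbbb' goto a→5
  5='dbbba' goto ·  ←P0
  6='a' goto ·  ←P1
  7='dbe' goto ·  ←P2
  8='e' goto d→9
  9='ed' goto c→13 e→10
  10='ede' goto d→11
  11='eded' goto c→12
  12='ededc' goto ·  ←P3
  13='edc' goto ·  ←P4

BFS fail/out derivation:
  n1('d'): parent n0 fail=0; on 'd' 0 → fail=0;  out ∅∪∅=∅
  n6('a'): parent n0 fail=0; on 'a' 0 → fail=0;  out {1}∪∅={1}
  n8('e'): parent n0 fail=0; on 'e' 0 → fail=0;  out ∅∪∅=∅
  n2('db'): parent n1 fail=0; on 'b' 0 → fail=0;  out ∅∪∅=∅
  n9('ed'): parent n8 fail=0; on 'd' 0 → fail=1;  out ∅∪∅=∅
  n3('dbb'): parent n2 fail=0; on 'b' 0 → fail=0;  out ∅∪∅=∅
  n7('dbe'): parent n2 fail=0; on 'e' 0 → fail=8;  out {2}∪∅={2}
  n10('ede'): parent n9 fail=1; on 'e' 1→0 → fail=8;  out ∅∪∅=∅
  n13('edc'): parent n9 fail=1; on 'c' 1→0 → fail=0;  out {4}∪∅={4}
  n4('dbbb'): parent n3 fail=0; on 'b' 0 → fail=0;  out ∅∪∅=∅
  n11('eded'): parent n10 fail=8; on 'd' 8 → fail=9;  out ∅∪∅=∅
  n5('dbbba'): parent n4 fail=0; on 'a' 0 → fail=6;  out {0}∪{1}={0,1}
  n12('ededc'): parent n11 fail=9; on 'c' 9 → fail=13;  out {3}∪{4}={3,4}

Scan:
[0] read 'b'  n0⇒n0
[1] read 'c'  n0⇒n0
[2] read 'b'  n0⇒n0
[3] read 'c'  n0⇒n0
[4] read 'd'  n0⇒n1
[5] read 'd'  n1⇒n1 (via fail)
[6] read 'b'  n1⇒n2
[7] read 'e'  n2⇒n7  emit P2@[5:7]
[8] read 'a'  n7⇒n6 (via fail)  emit P1@[8:8]
[9] read 'a'  n6⇒n6 (via fail)  emit P1@[9:9]
[10] read 'b'  n6⇒n0 (via fail)
[11] read 'd'  n0⇒n1
[12] read 'b'  n1⇒n2
[13] read 'e'  n2⇒n7  emit P2@[11:13]
[14] read 'a'  n7⇒n6 (via fail)  emit P1@[14:14]
[15] read 'a'  n6⇒n6 (via fail)  emit P1@[15:15]
[16] read 'd'  n6⇒n1 (via fail)
[17] read 'b'  n1⇒n2
[18] read 'b'  n2⇒n3
[19] read 'b'  n3⇒n4
[20] read 'a'  n4⇒n5  emit P0@[16:20],P1@[20:20]
[21] read 'e'  n5⇒n8 (via fail)
[22] read 'b'  n8⇒n0 (via fail)
[23] read 'a'  n0⇒n6  emit P1@[23:23]
[24] read 'b'  n6⇒n0 (via fail)
[25] read 'e'  n0⇒n8
[26] read 'd'  n8⇒n9
[27] read 'c'  n9⇒n13  emit P4@[25:27]
[28] read 'e'  n13⇒n8 (via fail)
[29] read 'd'  n8⇒n9
[30] read 'b'  n9⇒n2 (via fail)
[31] read 'e'  n2⇒n7  emit P2@[29:31]
[32] read 'd'  n7⇒n9 (via fail)
[33] read 'b'  n9⇒n2 (via fail)
[34] read 'e'  n2⇒n7  emit P2@[32:34]
[35] read 'a'  n7⇒n6 (via fail)  emit P1@[35:35]
[36] read 'b'  n6⇒n0 (via fail)
[37] read 'c'  n0⇒n0
[38] read 'e'  n0⇒n8
[39] read 'd'  n8⇒n9
[40] read 'e'  n9⇒n10
[41] read 'd'  n10⇒n11
[42] read 'c'  n11⇒n12  emit P3@[38:42],P4@[40:42]
[43] read 'a'  n12⇒n6 (via fail)  emit P1@[43:43]
[44] read 'd'  n6⇒n1 (via fail)
[45] read 'a'  n1⇒n6 (via fail)  emit P1@[45:45]
[46] read 'd'  n6⇒n1 (via fail)
[47] read 'b'  n1⇒n2
[48] read 'b'  n2⇒n3
[49] read 'b'  n3⇒n4
[50] read 'a'  n4⇒n5  emit P0@[46:50],P1@[50:50]
[51] read 'e'  n5⇒n8 (via fail)
[52] read 'd'  n8⇒n9
[53] read 'c'  n9⇒n13  emit P4@[51:53]
[54] read 'd'  n13⇒n1 (via fail)
[55] read 'c'  n1⇒n0 (via fail)
[56] read 'd'  n0⇒n1
[57] read 'd'  n1⇒n1 (via fail)
[58] read 'a'  n1⇒n6 (via fail)  emit P1@[58:58]
[59] read 'd'  n6⇒n1 (via fail)
[60] read 'b'  n1⇒n2
[61] read 'e'  n2⇒n7  emit P2@[59:61]
[62] read 'e'  n7⇒n8 (via fail)
[63] read 'd'  n8⇒n9
[64] read 'e'  n9⇒n10

Result: [[7,2],[8,1],[9,1],[13,2],[14,1],[15,1],[20,0],[20,1],[23,1],[27,4],[31,2],[34,2],[35,1],[42,3],[42,4],[43,1],[45,1],[50,0],[50,1],[53,4],[58,1],[61,2]]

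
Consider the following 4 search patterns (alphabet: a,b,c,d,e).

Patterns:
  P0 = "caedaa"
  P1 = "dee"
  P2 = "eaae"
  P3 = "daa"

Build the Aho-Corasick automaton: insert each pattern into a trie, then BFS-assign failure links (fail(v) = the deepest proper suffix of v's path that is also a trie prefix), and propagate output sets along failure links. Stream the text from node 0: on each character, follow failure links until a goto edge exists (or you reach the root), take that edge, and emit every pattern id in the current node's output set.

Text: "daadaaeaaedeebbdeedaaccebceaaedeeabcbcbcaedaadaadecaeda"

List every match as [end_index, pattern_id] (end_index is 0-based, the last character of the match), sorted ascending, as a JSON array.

Build automaton:
Trie (insert patterns):
  0='ε' goto c→1 d→7 e→10
  1='c' goto a→2
  2='ca' goto e→3
  3='cae' goto d→4
  4='caed' goto a→5
  5='caeda' goto a→6
  6='caedaa' goto ·  [P0 ends]
  7='d' goto a→14 e→8
  8='de' goto e→9
  9='dee' goto ·  [P1 ends]
  10='e' goto a→11
  11='ea' goto a→12
  12='eaa' goto e→13
  13='eaae' goto ·  [P2 ends]
  14='da' goto a→15
  15='daa' goto ·  [P3 ends]

Failure links (BFS by depth):
  n1('c'): parent n0 fail=0; on 'c' 0 → fail=0;  out ∅∪∅=∅
  n7('d'): parent n0 fail=0; on 'd' 0 → fail=0;  out ∅∪∅=∅
  n10('e'): parent n0 fail=0; on 'e' 0 → fail=0;  out ∅∪∅=∅
  n2('ca'): parent n1 fail=0; on 'a' 0 → fail=0;  out ∅∪∅=∅
  n8('de'): parent n7 fail=0; on 'e' 0 → fail=10;  out ∅∪∅=∅
  n11('ea'): parent n10 fail=0; on 'a' 0 → fail=0;  out ∅∪∅=∅
  n14('da'): parent n7 fail=0; on 'a' 0 → fail=0;  out ∅∪∅=∅
  n3('cae'): parent n2 fail=0; on 'e' 0 → fail=10;  out ∅∪∅=∅
  n9('dee'): parent n8 fail=10; on 'e' 10→0 → fail=10;  out {1}∪∅={1}
  n12('eaa'): parent n11 fail=0; on 'a' 0 → fail=0;  out ∅∪∅=∅
  n15('daa'): parent n14 fail=0; on 'a' 0 → fail=0;  out {3}∪∅={3}
  n4('caed'): parent n3 fail=10; on 'd' 10→0 → fail=7;  out ∅∪∅=∅
  n13('eaae'): parent n12 fail=0; on 'e' 0 → fail=10;  out {2}∪∅={2}
  n5('caeda'): parent n4 fail=7; on 'a' 7 → fail=14;  out ∅∪∅=∅
  n6('caedaa'): parent n5 fail=14; on 'a' 14 → fail=15;  out {0}∪{3}={0,3}

Scan:
[0] read 'd'  n0⇒n7
[1] read 'a'  n7⇒n14
[2] read 'a'  n14⇒n15  → match P3@[0:2]
[3] read 'd'  n15⇒n7 ·f
[4] read 'a'  n7⇒n14
[5] read 'a'  n14⇒n15  → match P3@[3:5]
[6] read 'e'  n15⇒n10 ·f
[7] read 'a'  n10⇒n11
[8] read 'a'  n11⇒n12
[9] read 'e'  n12⇒n13  → match P2@[6:9]
[10] read 'd'  n13⇒n7 ·f
[11] read 'e'  n7⇒n8
[12] read 'e'  n8⇒n9  → match P1@[10:12]
[13] read 'b'  n9⇒n0 ·f
[14] read 'b'  n0⇒n0
[15] read 'd'  n0⇒n7
[16] read 'e'  n7⇒n8
[17] read 'e'  n8⇒n9  → match P1@[15:17]
[18] read 'd'  n9⇒n7 ·f
[19] read 'a'  n7⇒n14
[20] read 'a'  n14⇒n15  → match P3@[18:20]
[21] read 'c'  n15⇒n1 ·f
[22] read 'c'  n1⇒n1 ·f
[23] read 'e'  n1⇒n10 ·f
[24] read 'b'  n10⇒n0 ·f
[25] read 'c'  n0⇒n1
[26] read 'e'  n1⇒n10 ·f
[27] read 'a'  n10⇒n11
[28] read 'a'  n11⇒n12
[29] read 'e'  n12⇒n13  → match P2@[26:29]
[30] read 'd'  n13⇒n7 ·f
[31] read 'e'  n7⇒n8
[32] read 'e'  n8⇒n9  → match P1@[30:32]
[33] read 'a'  n9⇒n11 ·f
[34] read 'b'  n11⇒n0 ·f
[35] read 'c'  n0⇒n1
[36] read 'b'  n1⇒n0 ·f
[37] read 'c'  n0⇒n1
[38] read 'b'  n1⇒n0 ·f
[39] read 'c'  n0⇒n1
[40] read 'a'  n1⇒n2
[41] read 'e'  n2⇒n3
[42] read 'd'  n3⇒n4
[43] read 'a'  n4⇒n5
[44] read 'a'  n5⇒n6  → match P0@[39:44],P3@[42:44]
[45] read 'd'  n6⇒n7 ·f
[46] read 'a'  n7⇒n14
[47] read 'a'  n14⇒n15  → match P3@[45:47]
[48] read 'd'  n15⇒n7 ·f
[49] read 'e'  n7⇒n8
[50] read 'c'  n8⇒n1 ·f
[51] read 'a'  n1⇒n2
[52] read 'e'  n2⇒n3
[53] read 'd'  n3⇒n4
[54] read 'a'  n4⇒n5

All matches (sorted): [[2,3],[5,3],[9,2],[12,1],[17,1],[20,3],[29,2],[32,1],[44,0],[44,3],[47,3]]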